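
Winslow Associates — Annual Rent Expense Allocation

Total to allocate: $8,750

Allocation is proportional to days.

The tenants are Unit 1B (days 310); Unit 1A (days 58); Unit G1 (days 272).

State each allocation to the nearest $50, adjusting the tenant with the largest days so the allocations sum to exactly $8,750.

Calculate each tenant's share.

Total days = 310 + 58 + 272 = 640.
Unrounded shares: Unit 1B 4,238.28; Unit 1A 792.97; Unit G1 3,718.75.
Rounded to nearest $50: Unit 1B $4,250; Unit 1A $800; Unit G1 $3,700. Sum = $8,750.
No rounding difference to absorb.

Unit 1B: $4,250 · Unit 1A: $800 · Unit G1: $3,700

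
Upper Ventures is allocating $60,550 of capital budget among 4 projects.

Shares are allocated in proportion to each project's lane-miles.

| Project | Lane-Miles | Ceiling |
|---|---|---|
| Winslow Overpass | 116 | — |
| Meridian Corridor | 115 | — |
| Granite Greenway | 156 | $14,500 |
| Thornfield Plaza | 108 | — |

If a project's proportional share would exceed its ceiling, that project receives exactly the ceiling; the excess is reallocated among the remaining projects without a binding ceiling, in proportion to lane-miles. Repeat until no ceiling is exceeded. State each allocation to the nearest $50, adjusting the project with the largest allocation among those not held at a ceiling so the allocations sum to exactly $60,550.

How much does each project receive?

Winslow Overpass: $15,800; Meridian Corridor: $15,600; Granite Greenway: $14,500; Thornfield Plaza: $14,650

Sum of lane-miles: 495.
Unconstrained shares: Winslow Overpass 14,189.49; Meridian Corridor 14,067.17; Granite Greenway 19,082.42; Thornfield Plaza 13,210.91.
Capped: Granite Greenway ($14,500); remaining pool $46,050 reallocated over remaining lane-miles 339.
Remaining shares: Winslow Overpass 15,757.52 → $15,750; Meridian Corridor 15,621.68 → $15,600; Thornfield Plaza 14,670.80 → $14,650.
Rounding difference +$50 applied to Winslow Overpass → $15,800.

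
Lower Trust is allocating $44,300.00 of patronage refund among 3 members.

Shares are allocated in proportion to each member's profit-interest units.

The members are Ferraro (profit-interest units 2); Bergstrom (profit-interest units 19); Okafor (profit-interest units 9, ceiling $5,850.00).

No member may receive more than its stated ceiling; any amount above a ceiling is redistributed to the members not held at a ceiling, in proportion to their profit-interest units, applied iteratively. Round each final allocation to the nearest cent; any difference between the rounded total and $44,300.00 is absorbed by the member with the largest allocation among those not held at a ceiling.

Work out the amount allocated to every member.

Profit-interest units total: 30.
Pro-rata shares before constraints: Ferraro 2,953.3333; Bergstrom 28,056.6667; Okafor 13,290.0000.
Cap binds for Okafor ($5,850.00); remaining pool $38,450.00 reallocated over remaining profit-interest units 21.
Shares after redistribution: Ferraro 3,661.9048 → $3,661.90; Bergstrom 34,788.0952 → $34,788.10.

Ferraro: $3,661.90 | Bergstrom: $34,788.10 | Okafor: $5,850.00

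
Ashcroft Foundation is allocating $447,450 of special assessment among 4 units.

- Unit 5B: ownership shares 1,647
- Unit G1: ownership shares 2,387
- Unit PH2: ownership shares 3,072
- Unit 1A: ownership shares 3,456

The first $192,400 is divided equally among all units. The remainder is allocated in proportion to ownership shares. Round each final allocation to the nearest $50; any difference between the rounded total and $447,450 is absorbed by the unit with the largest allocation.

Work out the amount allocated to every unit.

First tranche $192,400 split equally: $48,100 each.
Remainder $255,050 by ownership shares (total 10,562): Unit 5B 39,771.57 → $39,750; Unit G1 57,641.01 → $57,650; Unit PH2 74,182.31 → $74,200; Unit 1A 83,455.10 → $83,450.
Totals: Unit 5B $48,100 + $39,750 = $87,850; Unit G1 $48,100 + $57,650 = $105,750; Unit PH2 $48,100 + $74,200 = $122,300; Unit 1A $48,100 + $83,450 = $131,550.

Unit 5B: $87,850; Unit G1: $105,750; Unit PH2: $122,300; Unit 1A: $131,550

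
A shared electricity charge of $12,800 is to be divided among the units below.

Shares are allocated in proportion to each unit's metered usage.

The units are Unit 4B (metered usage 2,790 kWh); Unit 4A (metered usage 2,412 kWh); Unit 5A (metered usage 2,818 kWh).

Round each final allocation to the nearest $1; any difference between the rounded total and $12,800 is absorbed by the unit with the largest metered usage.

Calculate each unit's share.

Sum of metered usage: 2,790 + 2,412 + 2,818 = 8,020.
Raw shares: Unit 4B 4,452.87; Unit 4A 3,849.58; Unit 5A 4,497.56.
At nearest $1: Unit 4B $4,453; Unit 4A $3,850; Unit 5A $4,498. Sum = $12,801.
Difference $12,800 − $12,801 = −$1 applied to largest metered usage (Unit 5A): Unit 5A becomes $4,497.

Unit 4B: $4,453 | Unit 4A: $3,850 | Unit 5A: $4,497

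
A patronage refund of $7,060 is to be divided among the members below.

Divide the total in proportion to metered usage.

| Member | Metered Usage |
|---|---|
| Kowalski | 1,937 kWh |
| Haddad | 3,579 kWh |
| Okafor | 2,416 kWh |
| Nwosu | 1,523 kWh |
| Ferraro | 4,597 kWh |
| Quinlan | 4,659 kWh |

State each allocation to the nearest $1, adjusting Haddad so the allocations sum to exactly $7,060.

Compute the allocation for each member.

Sum of metered usage: 18,711.
Proportional shares: Kowalski 1,937/18,711 × $7,060 = 730.87; Haddad 3,579/18,711 × $7,060 = 1,350.42; Okafor 2,416/18,711 × $7,060 = 911.60; Nwosu 1,523/18,711 × $7,060 = 574.66; Ferraro 4,597/18,711 × $7,060 = 1,734.53; Quinlan 4,659/18,711 × $7,060 = 1,757.93.
At nearest $1: Kowalski $731; Haddad $1,350; Okafor $912; Nwosu $575; Ferraro $1,735; Quinlan $1,758. Sum = $7,061.
Difference $7,060 − $7,061 = −$1 applied to Haddad: Haddad becomes $1,349.

Kowalski: $731 | Haddad: $1,349 | Okafor: $912 | Nwosu: $575 | Ferraro: $1,735 | Quinlan: $1,758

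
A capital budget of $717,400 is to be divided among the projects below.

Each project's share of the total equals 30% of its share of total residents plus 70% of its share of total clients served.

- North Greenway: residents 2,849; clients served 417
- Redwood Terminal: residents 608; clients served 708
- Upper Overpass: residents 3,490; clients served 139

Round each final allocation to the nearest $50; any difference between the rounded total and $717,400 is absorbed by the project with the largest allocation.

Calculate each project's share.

Totals — residents 6,947, clients served 1,264.
Composite weights (30% residents + 70% clients served): North Greenway 0.3540; Redwood Terminal 0.4183; Upper Overpass 0.2277.
Proportional shares: North Greenway 253,934.54; Redwood Terminal 300,120.38; Upper Overpass 163,345.08.
After rounding ($50): North Greenway $253,950; Redwood Terminal $300,100; Upper Overpass $163,350. Sum = $717,400.
No rounding difference to absorb.

North Greenway: $253,950 | Redwood Terminal: $300,100 | Upper Overpass: $163,350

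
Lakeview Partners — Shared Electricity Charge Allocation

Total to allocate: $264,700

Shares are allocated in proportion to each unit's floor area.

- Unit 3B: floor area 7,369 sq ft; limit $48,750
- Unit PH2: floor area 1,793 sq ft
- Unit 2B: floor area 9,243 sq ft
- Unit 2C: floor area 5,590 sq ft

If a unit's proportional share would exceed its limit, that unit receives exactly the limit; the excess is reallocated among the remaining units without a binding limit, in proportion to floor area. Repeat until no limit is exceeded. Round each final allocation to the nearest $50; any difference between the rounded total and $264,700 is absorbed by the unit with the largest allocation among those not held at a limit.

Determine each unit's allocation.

Unit 3B: $48,750 | Unit PH2: $23,300 | Unit 2B: $120,050 | Unit 2C: $72,600

Combined floor area = 23,995.
Proportional shares (ignoring caps): Unit 3B 81,290.86; Unit PH2 19,779.42; Unit 2B 101,963.83; Unit 2C 61,665.89.
Held at cap: Unit 3B ($48,750); balance $215,950 reallocated over remaining floor area 16,626.
Redistributed shares: Unit PH2 23,288.73 → $23,300; Unit 2B 120,054.48 → $120,050; Unit 2C 72,606.79 → $72,600.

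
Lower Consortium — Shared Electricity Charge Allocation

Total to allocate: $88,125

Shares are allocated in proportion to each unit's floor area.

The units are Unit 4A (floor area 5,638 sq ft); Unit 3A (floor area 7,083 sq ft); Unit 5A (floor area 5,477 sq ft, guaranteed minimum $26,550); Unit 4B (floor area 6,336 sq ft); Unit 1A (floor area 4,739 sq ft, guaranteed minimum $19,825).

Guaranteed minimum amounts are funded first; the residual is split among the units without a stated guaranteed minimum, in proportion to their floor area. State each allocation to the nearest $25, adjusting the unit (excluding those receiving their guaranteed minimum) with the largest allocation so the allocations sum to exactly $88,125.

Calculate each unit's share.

Unit 4A: $12,350 | Unit 3A: $15,525 | Unit 5A: $26,550 | Unit 4B: $13,875 | Unit 1A: $19,825

Fund the minimums — Unit 5A $26,550; Unit 1A $19,825. Remaining pool $41,750.
Remaining pool split over remaining floor area 19,057: Unit 4A 12,351.71 → $12,350; Unit 3A 15,517.41 → $15,525; Unit 4B 13,880.88 → $13,875.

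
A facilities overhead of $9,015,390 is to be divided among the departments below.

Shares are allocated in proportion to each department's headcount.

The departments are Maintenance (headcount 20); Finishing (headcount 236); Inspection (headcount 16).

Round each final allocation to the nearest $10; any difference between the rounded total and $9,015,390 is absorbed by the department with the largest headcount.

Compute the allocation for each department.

Maintenance: $662,900 · Finishing: $7,822,170 · Inspection: $530,320

Total headcount = 272.
Proportional shares: Maintenance 20/272 × $9,015,390 = 662,896.32; Finishing 236/272 × $9,015,390 = 7,822,176.62; Inspection 16/272 × $9,015,390 = 530,317.06.
Rounded to nearest $10: Maintenance $662,900; Finishing $7,822,180; Inspection $530,320. Sum = $9,015,400.
Difference $9,015,390 − $9,015,400 = −$10 applied to largest headcount (Finishing): Finishing becomes $7,822,170.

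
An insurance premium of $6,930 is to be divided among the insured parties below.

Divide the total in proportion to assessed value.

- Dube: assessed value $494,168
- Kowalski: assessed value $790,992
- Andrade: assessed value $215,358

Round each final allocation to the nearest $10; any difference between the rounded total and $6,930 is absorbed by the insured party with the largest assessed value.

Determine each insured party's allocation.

Dube: $2,280 | Kowalski: $3,660 | Andrade: $990

Sum of assessed value: 1,500,518.
Raw shares: Dube 494,168/1,500,518 × $6,930 = 2,282.27; Kowalski 790,992/1,500,518 × $6,930 = 3,653.12; Andrade 215,358/1,500,518 × $6,930 = 994.61.
At nearest $10: Dube $2,280; Kowalski $3,650; Andrade $990. Sum = $6,920.
Difference $6,930 − $6,920 = +$10 applied to largest assessed value (Kowalski): Kowalski becomes $3,660.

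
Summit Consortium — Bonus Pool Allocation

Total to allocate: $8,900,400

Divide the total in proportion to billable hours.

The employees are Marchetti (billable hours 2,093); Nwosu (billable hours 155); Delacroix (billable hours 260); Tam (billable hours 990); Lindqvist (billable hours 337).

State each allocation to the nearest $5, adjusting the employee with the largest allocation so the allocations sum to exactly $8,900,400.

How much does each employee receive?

Marchetti: $4,857,510; Nwosu: $359,730; Delacroix: $603,415; Tam: $2,297,625; Lindqvist: $782,120

Billable hours total: 3,835.
Raw shares: Marchetti 2,093/3,835 × $8,900,400 = 4,857,506.44; Nwosu 155/3,835 × $8,900,400 = 359,729.34; Delacroix 260/3,835 × $8,900,400 = 603,416.95; Tam 990/3,835 × $8,900,400 = 2,297,626.08; Lindqvist 337/3,835 × $8,900,400 = 782,121.20.
Rounded to nearest $5: Marchetti $4,857,505; Nwosu $359,730; Delacroix $603,415; Tam $2,297,625; Lindqvist $782,120. Sum = $8,900,395.
Difference $8,900,400 − $8,900,395 = +$5 applied to largest allocation (Marchetti): Marchetti becomes $4,857,510.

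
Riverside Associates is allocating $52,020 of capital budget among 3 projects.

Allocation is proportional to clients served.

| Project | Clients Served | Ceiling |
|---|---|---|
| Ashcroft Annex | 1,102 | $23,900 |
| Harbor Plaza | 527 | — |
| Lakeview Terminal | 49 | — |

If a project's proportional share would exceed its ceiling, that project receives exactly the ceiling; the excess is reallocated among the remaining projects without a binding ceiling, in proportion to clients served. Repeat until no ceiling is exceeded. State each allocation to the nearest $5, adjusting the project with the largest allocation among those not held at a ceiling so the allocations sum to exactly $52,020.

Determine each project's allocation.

Total clients served = 1,678.
Unconstrained shares: Ashcroft Annex 34,163.31; Harbor Plaza 16,337.63; Lakeview Terminal 1,519.06.
Cap binds for Ashcroft Annex ($23,900); remaining pool $28,120 reallocated over remaining clients served 576.
Remaining shares: Harbor Plaza 25,727.85 → $25,730; Lakeview Terminal 2,392.15 → $2,390.

Ashcroft Annex: $23,900 · Harbor Plaza: $25,730 · Lakeview Terminal: $2,390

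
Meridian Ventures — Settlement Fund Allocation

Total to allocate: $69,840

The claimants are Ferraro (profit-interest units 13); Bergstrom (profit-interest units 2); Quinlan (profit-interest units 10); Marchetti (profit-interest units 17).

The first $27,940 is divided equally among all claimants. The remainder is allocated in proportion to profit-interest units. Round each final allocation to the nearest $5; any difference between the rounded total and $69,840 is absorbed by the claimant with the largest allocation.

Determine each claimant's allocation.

Ferraro: $19,955; Bergstrom: $8,980; Quinlan: $16,960; Marchetti: $23,945

First tranche $27,940 split equally: $6,985 each.
Remainder $41,900 by profit-interest units (total 42): Ferraro 12,969.05 → $12,970; Bergstrom 1,995.24 → $1,995; Quinlan 9,976.19 → $9,975; Marchetti 16,959.52 → $16,960.
Totals: Ferraro $6,985 + $12,970 = $19,955; Bergstrom $6,985 + $1,995 = $8,980; Quinlan $6,985 + $9,975 = $16,960; Marchetti $6,985 + $16,960 = $23,945.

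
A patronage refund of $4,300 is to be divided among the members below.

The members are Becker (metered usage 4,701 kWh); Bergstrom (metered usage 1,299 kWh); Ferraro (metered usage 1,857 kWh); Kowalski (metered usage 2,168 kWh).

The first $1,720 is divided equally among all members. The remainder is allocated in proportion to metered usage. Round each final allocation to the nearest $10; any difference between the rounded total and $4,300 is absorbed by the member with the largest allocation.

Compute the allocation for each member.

$1,720 shared equally gives $430 per member.
Remainder $2,580 by metered usage (total 10,025): Becker 1,209.83 → $1,210; Bergstrom 334.31 → $330; Ferraro 477.91 → $480; Kowalski 557.95 → $560.
Totals: Becker $430 + $1,210 = $1,640; Bergstrom $430 + $330 = $760; Ferraro $430 + $480 = $910; Kowalski $430 + $560 = $990.

Becker: $1,640; Bergstrom: $760; Ferraro: $910; Kowalski: $990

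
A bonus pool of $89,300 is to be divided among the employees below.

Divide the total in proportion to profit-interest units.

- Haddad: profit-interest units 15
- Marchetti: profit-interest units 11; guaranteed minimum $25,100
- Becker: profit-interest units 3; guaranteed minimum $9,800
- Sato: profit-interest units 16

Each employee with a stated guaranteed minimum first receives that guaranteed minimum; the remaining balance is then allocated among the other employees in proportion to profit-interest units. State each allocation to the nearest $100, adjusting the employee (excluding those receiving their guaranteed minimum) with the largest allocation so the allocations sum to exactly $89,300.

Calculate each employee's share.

Minimums first: Marchetti $25,100; Becker $9,800. Residual $54,400.
Residual split over remaining profit-interest units 31: Haddad 26,322.58 → $26,300; Sato 28,077.42 → $28,100.

Haddad: $26,300 · Marchetti: $25,100 · Becker: $9,800 · Sato: $28,100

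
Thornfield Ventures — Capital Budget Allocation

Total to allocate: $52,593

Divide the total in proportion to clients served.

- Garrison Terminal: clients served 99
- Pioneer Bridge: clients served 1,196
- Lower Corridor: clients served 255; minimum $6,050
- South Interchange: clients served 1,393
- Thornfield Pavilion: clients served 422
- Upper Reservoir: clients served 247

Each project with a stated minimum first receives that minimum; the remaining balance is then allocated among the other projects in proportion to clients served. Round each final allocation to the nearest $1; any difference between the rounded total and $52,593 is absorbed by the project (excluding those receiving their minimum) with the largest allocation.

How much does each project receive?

Guaranteed amounts: Lower Corridor $6,050. Remaining pool $46,543.
Remaining pool split over remaining clients served 3,357: Garrison Terminal 1,372.58 → $1,373; Pioneer Bridge 16,581.90 → $16,582; South Interchange 19,313.20 → $19,313; Thornfield Pavilion 5,850.80 → $5,851; Upper Reservoir 3,424.52 → $3,425.
Rounding difference −$1 applied to South Interchange → $19,312.

Garrison Terminal: $1,373 · Pioneer Bridge: $16,582 · Lower Corridor: $6,050 · South Interchange: $19,312 · Thornfield Pavilion: $5,851 · Upper Reservoir: $3,425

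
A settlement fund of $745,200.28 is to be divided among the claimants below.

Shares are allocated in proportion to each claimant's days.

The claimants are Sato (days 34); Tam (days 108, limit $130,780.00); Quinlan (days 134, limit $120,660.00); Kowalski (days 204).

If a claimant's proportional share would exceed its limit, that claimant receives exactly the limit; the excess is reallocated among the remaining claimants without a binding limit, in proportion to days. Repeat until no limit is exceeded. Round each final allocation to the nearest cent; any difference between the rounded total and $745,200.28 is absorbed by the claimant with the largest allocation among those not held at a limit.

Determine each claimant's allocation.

Sato: $70,537.18 · Tam: $130,780.00 · Quinlan: $120,660.00 · Kowalski: $423,223.10

Days total: 480.
Unconstrained shares: Sato 52,785.0198; Tam 167,670.0630; Quinlan 208,035.0782; Kowalski 316,710.1190.
Held at cap: Tam ($130,780.00), Quinlan ($120,660.00); balance $493,760.28 reallocated over remaining days 238.
Redistributed shares: Sato 70,537.1829 → $70,537.18; Kowalski 423,223.0971 → $423,223.10.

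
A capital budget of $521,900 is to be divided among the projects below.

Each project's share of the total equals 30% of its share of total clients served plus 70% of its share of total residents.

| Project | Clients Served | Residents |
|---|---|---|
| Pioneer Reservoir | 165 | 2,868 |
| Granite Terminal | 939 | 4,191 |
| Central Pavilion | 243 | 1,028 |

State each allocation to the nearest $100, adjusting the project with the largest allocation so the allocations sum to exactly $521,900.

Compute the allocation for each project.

Clients served total 1,347; residents total 8,087.
Composite weights (30% clients served + 70% residents): Pioneer Reservoir 0.2850; Granite Terminal 0.5719; Central Pavilion 0.1431.
Proportional shares: Pioneer Reservoir 148,740.77; Granite Terminal 298,473.99; Central Pavilion 74,685.24.
Rounded to nearest $100: Pioneer Reservoir $148,700; Granite Terminal $298,500; Central Pavilion $74,700. Sum = $521,900.
No rounding difference to absorb.

Pioneer Reservoir: $148,700 | Granite Terminal: $298,500 | Central Pavilion: $74,700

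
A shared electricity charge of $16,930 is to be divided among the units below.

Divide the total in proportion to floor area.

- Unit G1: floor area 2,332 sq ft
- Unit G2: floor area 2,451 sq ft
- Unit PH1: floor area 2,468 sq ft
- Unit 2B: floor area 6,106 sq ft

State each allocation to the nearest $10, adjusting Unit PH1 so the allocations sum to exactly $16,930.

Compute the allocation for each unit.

Sum of floor area: 13,357.
Unrounded shares: Unit G1 2,332/13,357 × $16,930 = 2,955.81; Unit G2 2,451/13,357 × $16,930 = 3,106.64; Unit PH1 2,468/13,357 × $16,930 = 3,128.19; Unit 2B 6,106/13,357 × $16,930 = 7,739.36.
At nearest $10: Unit G1 $2,960; Unit G2 $3,110; Unit PH1 $3,130; Unit 2B $7,740. Sum = $16,940.
Difference $16,930 − $16,940 = −$10 applied to Unit PH1: Unit PH1 becomes $3,120.

Unit G1: $2,960 · Unit G2: $3,110 · Unit PH1: $3,120 · Unit 2B: $7,740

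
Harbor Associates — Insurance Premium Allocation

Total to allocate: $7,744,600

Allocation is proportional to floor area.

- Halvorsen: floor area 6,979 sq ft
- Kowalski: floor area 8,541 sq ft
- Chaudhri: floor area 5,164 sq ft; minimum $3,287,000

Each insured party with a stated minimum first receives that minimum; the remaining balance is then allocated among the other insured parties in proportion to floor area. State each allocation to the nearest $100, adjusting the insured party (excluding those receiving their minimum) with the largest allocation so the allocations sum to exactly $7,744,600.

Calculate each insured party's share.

Halvorsen: $2,004,500 | Kowalski: $2,453,100 | Chaudhri: $3,287,000

Minimums first: Chaudhri $3,287,000. Balance $4,457,600.
Balance split over remaining floor area 15,520: Halvorsen 2,004,483.92 → $2,004,500; Kowalski 2,453,116.08 → $2,453,100.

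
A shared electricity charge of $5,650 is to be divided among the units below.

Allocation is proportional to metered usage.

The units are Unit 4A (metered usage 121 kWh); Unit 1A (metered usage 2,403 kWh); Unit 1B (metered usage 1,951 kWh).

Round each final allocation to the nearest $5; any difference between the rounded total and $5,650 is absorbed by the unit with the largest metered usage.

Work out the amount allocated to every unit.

Unit 4A: $155 | Unit 1A: $3,030 | Unit 1B: $2,465

Sum of metered usage: 4,475.
Raw shares: Unit 4A 121/4,475 × $5,650 = 152.77; Unit 1A 2,403/4,475 × $5,650 = 3,033.96; Unit 1B 1,951/4,475 × $5,650 = 2,463.27.
At nearest $5: Unit 4A $155; Unit 1A $3,035; Unit 1B $2,465. Sum = $5,655.
Difference $5,650 − $5,655 = −$5 applied to largest metered usage (Unit 1A): Unit 1A becomes $3,030.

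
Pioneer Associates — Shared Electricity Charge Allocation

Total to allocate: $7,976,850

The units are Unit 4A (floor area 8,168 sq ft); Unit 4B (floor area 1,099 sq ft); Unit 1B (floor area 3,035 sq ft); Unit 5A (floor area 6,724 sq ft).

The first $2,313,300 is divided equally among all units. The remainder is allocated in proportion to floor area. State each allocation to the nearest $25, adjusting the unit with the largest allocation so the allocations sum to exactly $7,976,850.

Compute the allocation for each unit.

$2,313,300 shared equally gives $578,325 per unit.
Remainder $5,663,550 by floor area (total 19,026): Unit 4A 2,431,403.15 → $2,431,400; Unit 4B 327,143.98 → $327,150; Unit 1B 903,441.30 → $903,450; Unit 5A 2,001,561.56 → $2,001,550.
Totals: Unit 4A $578,325 + $2,431,400 = $3,009,725; Unit 4B $578,325 + $327,150 = $905,475; Unit 1B $578,325 + $903,450 = $1,481,775; Unit 5A $578,325 + $2,001,550 = $2,579,875.

Unit 4A: $3,009,725 · Unit 4B: $905,475 · Unit 1B: $1,481,775 · Unit 5A: $2,579,875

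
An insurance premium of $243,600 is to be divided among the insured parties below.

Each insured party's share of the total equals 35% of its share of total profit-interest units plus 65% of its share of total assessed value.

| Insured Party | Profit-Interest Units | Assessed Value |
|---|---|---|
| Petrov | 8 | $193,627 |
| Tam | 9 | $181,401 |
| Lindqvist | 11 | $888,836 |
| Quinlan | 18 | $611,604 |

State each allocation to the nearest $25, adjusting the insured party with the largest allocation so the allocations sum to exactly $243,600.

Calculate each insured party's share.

Profit-interest units total 46; assessed value total 1,875,468.
Combined weights (35% profit-interest units + 65% assessed value): Petrov 0.1280; Tam 0.1313; Lindqvist 0.3917; Quinlan 0.3489.
Pro-rata amounts: Petrov 31,175.16; Tam 31,996.43; Lindqvist 95,429.95; Quinlan 84,998.45.
At nearest $25: Petrov $31,175; Tam $32,000; Lindqvist $95,425; Quinlan $85,000. Sum = $243,600.
Sum already equals the total — no adjustment.

Petrov: $31,175 · Tam: $32,000 · Lindqvist: $95,425 · Quinlan: $85,000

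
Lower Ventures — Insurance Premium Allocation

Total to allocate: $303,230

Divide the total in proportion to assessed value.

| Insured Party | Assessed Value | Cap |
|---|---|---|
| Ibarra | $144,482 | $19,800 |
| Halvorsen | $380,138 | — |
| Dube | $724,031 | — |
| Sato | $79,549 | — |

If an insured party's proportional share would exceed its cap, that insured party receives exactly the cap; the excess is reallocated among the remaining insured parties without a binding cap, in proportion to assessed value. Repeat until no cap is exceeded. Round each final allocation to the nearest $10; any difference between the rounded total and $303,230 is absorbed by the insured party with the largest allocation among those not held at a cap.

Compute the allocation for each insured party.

Ibarra: $19,800 · Halvorsen: $91,020 · Dube: $173,360 · Sato: $19,050

Assessed value total: 1,328,200.
Proportional shares (ignoring caps): Ibarra 32,985.45; Halvorsen 86,786.06; Dube 165,297.33; Sato 18,161.15.
Cap binds for Ibarra ($19,800); residual $283,430 reallocated over remaining assessed value 1,183,718.
Redistributed shares: Halvorsen 91,020.42 → $91,020; Dube 173,362.33 → $173,360; Sato 19,047.25 → $19,050.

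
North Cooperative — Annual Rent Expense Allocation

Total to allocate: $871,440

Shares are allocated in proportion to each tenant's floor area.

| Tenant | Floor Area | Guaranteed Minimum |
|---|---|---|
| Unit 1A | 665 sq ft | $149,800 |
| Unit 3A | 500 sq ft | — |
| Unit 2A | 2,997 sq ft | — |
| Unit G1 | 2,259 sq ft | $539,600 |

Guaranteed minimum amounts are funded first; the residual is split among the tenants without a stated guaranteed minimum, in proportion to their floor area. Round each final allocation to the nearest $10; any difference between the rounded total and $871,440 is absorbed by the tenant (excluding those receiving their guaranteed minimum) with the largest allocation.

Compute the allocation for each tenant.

Unit 1A: $149,800 | Unit 3A: $26,030 | Unit 2A: $156,010 | Unit G1: $539,600

Fund the minimums — Unit 1A $149,800; Unit G1 $539,600. Remaining pool $182,040.
Remaining pool split over remaining floor area 3,497: Unit 3A 26,028.02 → $26,030; Unit 2A 156,011.98 → $156,010.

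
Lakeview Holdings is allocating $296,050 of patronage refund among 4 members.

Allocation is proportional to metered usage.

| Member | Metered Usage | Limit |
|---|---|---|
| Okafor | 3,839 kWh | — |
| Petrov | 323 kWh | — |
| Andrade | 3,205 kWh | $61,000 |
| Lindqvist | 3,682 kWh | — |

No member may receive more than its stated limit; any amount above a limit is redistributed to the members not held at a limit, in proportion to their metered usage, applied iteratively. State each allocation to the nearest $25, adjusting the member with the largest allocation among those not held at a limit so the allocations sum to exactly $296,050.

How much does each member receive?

Combined metered usage = 11,049.
Pro-rata shares before constraints: Okafor 102,863.24; Petrov 8,654.55; Andrade 85,875.67; Lindqvist 98,656.54.
Held at cap: Andrade ($61,000); remaining pool $235,050 reallocated over remaining metered usage 7,844.
Redistributed shares: Okafor 115,037.86 → $115,050; Petrov 9,678.88 → $9,675; Lindqvist 110,333.26 → $110,325.

Okafor: $115,050 | Petrov: $9,675 | Andrade: $61,000 | Lindqvist: $110,325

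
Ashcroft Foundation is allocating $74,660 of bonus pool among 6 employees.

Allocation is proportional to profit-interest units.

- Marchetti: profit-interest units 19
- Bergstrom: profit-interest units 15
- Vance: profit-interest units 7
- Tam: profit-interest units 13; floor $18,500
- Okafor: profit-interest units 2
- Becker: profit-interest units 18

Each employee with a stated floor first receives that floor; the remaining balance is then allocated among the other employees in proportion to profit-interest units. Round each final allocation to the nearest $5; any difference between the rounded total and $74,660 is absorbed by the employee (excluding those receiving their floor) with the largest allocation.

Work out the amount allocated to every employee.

Marchetti: $17,495; Bergstrom: $13,810; Vance: $6,445; Tam: $18,500; Okafor: $1,840; Becker: $16,570

Guaranteed amounts: Tam $18,500. Balance $56,160.
Balance split over remaining profit-interest units 61: Marchetti 17,492.46 → $17,490; Bergstrom 13,809.84 → $13,810; Vance 6,444.59 → $6,445; Okafor 1,841.31 → $1,840; Becker 16,571.80 → $16,570.
Rounding difference +$5 applied to Marchetti → $17,495.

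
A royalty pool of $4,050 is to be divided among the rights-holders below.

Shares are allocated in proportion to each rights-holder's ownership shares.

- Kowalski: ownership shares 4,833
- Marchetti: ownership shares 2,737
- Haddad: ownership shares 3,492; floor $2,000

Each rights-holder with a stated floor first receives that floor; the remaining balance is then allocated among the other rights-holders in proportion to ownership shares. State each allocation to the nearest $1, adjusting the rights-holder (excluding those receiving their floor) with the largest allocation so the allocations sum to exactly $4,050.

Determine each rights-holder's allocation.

Kowalski: $1,309 · Marchetti: $741 · Haddad: $2,000

Minimums first: Haddad $2,000. Balance $2,050.
Balance split over remaining ownership shares 7,570: Kowalski 1,308.80 → $1,309; Marchetti 741.20 → $741.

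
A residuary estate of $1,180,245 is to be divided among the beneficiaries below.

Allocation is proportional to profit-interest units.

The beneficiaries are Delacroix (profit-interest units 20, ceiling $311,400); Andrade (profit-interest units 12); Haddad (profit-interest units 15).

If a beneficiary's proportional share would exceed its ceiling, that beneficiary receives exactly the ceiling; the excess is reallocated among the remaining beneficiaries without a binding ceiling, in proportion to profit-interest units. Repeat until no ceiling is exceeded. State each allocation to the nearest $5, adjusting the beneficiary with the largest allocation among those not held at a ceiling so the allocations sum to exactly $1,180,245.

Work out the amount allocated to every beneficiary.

Profit-interest units total: 47.
Unconstrained shares: Delacroix 502,231.91; Andrade 301,339.15; Haddad 376,673.94.
Held at cap: Delacroix ($311,400); remaining pool $868,845 reallocated over remaining profit-interest units 27.
Redistributed shares: Andrade 386,153.33 → $386,155; Haddad 482,691.67 → $482,690.

Delacroix: $311,400 · Andrade: $386,155 · Haddad: $482,690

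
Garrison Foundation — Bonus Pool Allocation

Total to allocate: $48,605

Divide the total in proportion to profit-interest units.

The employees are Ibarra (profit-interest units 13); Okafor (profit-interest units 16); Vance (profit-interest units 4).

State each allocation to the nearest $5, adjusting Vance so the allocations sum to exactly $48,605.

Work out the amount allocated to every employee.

Ibarra: $19,145 · Okafor: $23,565 · Vance: $5,895

Combined profit-interest units = 33.
Proportional shares: Ibarra 13/33 × $48,605 = 19,147.42; Okafor 16/33 × $48,605 = 23,566.06; Vance 4/33 × $48,605 = 5,891.52.
At nearest $5: Ibarra $19,145; Okafor $23,565; Vance $5,890. Sum = $48,600.
Difference $48,605 − $48,600 = +$5 applied to Vance: Vance becomes $5,895.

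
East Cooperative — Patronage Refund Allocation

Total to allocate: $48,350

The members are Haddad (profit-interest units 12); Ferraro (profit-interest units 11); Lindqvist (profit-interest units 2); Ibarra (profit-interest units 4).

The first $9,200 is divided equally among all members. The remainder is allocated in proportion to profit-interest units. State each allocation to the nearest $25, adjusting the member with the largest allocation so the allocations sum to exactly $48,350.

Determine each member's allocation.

First tranche $9,200 split equally: $2,300 each.
Remainder $39,150 by profit-interest units (total 29): Haddad 16,200.00 → $16,200; Ferraro 14,850.00 → $14,850; Lindqvist 2,700.00 → $2,700; Ibarra 5,400.00 → $5,400.
Totals: Haddad $2,300 + $16,200 = $18,500; Ferraro $2,300 + $14,850 = $17,150; Lindqvist $2,300 + $2,700 = $5,000; Ibarra $2,300 + $5,400 = $7,700.

Haddad: $18,500 | Ferraro: $17,150 | Lindqvist: $5,000 | Ibarra: $7,700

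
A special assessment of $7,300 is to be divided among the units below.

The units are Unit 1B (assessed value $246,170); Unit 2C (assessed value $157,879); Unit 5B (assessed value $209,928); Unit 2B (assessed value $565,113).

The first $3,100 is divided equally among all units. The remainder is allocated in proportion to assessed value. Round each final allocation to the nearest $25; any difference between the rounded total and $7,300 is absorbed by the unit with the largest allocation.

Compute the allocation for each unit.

First tranche $3,100 split equally: $775 each.
Remainder $4,200 by assessed value (total 1,179,090): Unit 1B 876.87 → $875; Unit 2C 562.38 → $550; Unit 5B 747.78 → $750; Unit 2B 2,012.97 → $2,025.
Totals: Unit 1B $775 + $875 = $1,650; Unit 2C $775 + $550 = $1,325; Unit 5B $775 + $750 = $1,525; Unit 2B $775 + $2,025 = $2,800.

Unit 1B: $1,650 | Unit 2C: $1,325 | Unit 5B: $1,525 | Unit 2B: $2,800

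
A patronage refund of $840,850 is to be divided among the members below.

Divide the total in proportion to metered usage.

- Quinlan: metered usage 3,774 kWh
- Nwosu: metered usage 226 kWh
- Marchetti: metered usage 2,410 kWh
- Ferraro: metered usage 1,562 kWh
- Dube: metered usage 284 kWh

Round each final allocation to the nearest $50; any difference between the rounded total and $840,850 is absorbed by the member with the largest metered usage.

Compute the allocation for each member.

Metered usage total: 8,256.
Pro-rata amounts: Quinlan 3,774/8,256 × $840,850 = 384,371.11; Nwosu 226/8,256 × $840,850 = 23,017.45; Marchetti 2,410/8,256 × $840,850 = 245,451.61; Ferraro 1,562/8,256 × $840,850 = 159,085.23; Dube 284/8,256 × $840,850 = 28,924.59.
At nearest $50: Quinlan $384,350; Nwosu $23,000; Marchetti $245,450; Ferraro $159,100; Dube $28,900. Sum = $840,800.
Difference $840,850 − $840,800 = +$50 applied to largest metered usage (Quinlan): Quinlan becomes $384,400.

Quinlan: $384,400 | Nwosu: $23,000 | Marchetti: $245,450 | Ferraro: $159,100 | Dube: $28,900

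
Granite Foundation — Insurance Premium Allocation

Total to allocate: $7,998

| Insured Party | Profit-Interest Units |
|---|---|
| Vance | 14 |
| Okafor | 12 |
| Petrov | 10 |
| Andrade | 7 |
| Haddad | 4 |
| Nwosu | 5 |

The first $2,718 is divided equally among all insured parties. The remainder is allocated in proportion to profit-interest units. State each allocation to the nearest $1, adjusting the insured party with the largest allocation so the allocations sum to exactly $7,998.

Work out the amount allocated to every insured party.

$2,718 shared equally gives $453 per insured party.
Remainder $5,280 by profit-interest units (total 52): Vance 1,421.54 → $1,422; Okafor 1,218.46 → $1,218; Petrov 1,015.38 → $1,015; Andrade 710.77 → $711; Haddad 406.15 → $406; Nwosu 507.69 → $508.
Totals: Vance $453 + $1,422 = $1,875; Okafor $453 + $1,218 = $1,671; Petrov $453 + $1,015 = $1,468; Andrade $453 + $711 = $1,164; Haddad $453 + $406 = $859; Nwosu $453 + $508 = $961.

Vance: $1,875; Okafor: $1,671; Petrov: $1,468; Andrade: $1,164; Haddad: $859; Nwosu: $961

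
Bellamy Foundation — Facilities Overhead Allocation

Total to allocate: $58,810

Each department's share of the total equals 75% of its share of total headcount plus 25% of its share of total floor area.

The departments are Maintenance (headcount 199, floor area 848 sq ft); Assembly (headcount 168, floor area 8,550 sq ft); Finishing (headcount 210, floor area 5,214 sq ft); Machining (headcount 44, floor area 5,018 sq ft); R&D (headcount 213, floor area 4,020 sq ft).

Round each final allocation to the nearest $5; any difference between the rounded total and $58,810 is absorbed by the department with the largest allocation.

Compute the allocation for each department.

Maintenance: $11,050 | Assembly: $14,200 | Finishing: $14,350 | Machining: $5,445 | R&D: $13,765

Headcount total 834; floor area total 23,650.
Blended shares (75% headcount + 25% floor area): Maintenance 0.1879; Assembly 0.2415; Finishing 0.2440; Machining 0.0926; R&D 0.2340.
Proportional shares: Maintenance 11,051.63; Assembly 14,200.24; Finishing 14,347.59; Machining 5,446.56; R&D 13,763.98.
At nearest $5: Maintenance $11,050; Assembly $14,200; Finishing $14,350; Machining $5,445; R&D $13,765. Sum = $58,810.
Rounded total matches; no reconciliation needed.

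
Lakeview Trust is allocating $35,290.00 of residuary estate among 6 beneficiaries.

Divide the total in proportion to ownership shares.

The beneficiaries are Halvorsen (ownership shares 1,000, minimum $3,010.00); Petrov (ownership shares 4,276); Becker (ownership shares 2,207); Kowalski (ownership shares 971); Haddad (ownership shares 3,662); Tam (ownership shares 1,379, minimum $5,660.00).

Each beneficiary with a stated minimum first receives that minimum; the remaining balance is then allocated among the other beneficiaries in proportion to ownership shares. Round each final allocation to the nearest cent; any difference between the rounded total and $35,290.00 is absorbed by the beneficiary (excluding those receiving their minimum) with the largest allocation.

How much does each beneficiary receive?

Halvorsen: $3,010.00; Petrov: $10,239.93; Becker: $5,285.21; Kowalski: $2,325.30; Haddad: $8,769.56; Tam: $5,660.00

Minimums first: Halvorsen $3,010.00; Tam $5,660.00. Residual $26,620.00.
Residual split over remaining ownership shares 11,116: Petrov 10,239.9352 → $10,239.94; Becker 5,285.2051 → $5,285.21; Kowalski 2,325.2987 → $2,325.30; Haddad 8,769.5610 → $8,769.56.
Rounding difference −$0.01 applied to Petrov → $10,239.93.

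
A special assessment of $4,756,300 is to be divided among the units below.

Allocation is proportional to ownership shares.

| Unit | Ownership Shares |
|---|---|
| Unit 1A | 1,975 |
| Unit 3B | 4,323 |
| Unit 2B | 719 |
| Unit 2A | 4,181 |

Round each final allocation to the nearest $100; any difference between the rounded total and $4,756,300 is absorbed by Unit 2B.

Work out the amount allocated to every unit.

Combined ownership shares = 11,198.
Unrounded shares: Unit 1A 1,975/11,198 × $4,756,300 = 838,872.34; Unit 3B 4,323/11,198 × $4,756,300 = 1,836,174.75; Unit 2B 719/11,198 × $4,756,300 = 305,392.01; Unit 2A 4,181/11,198 × $4,756,300 = 1,775,860.89.
After rounding ($100): Unit 1A $838,900; Unit 3B $1,836,200; Unit 2B $305,400; Unit 2A $1,775,900. Sum = $4,756,400.
Difference $4,756,300 − $4,756,400 = −$100 applied to Unit 2B: Unit 2B becomes $305,300.

Unit 1A: $838,900 · Unit 3B: $1,836,200 · Unit 2B: $305,300 · Unit 2A: $1,775,900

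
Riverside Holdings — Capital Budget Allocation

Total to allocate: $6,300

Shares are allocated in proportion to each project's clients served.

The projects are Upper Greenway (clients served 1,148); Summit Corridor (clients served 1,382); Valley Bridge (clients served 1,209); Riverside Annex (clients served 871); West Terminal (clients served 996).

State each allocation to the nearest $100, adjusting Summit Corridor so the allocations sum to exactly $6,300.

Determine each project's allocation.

Clients served total: 5,606.
Raw shares: Upper Greenway 1,148/5,606 × $6,300 = 1,290.12; Summit Corridor 1,382/5,606 × $6,300 = 1,553.09; Valley Bridge 1,209/5,606 × $6,300 = 1,358.67; Riverside Annex 871/5,606 × $6,300 = 978.83; West Terminal 996/5,606 × $6,300 = 1,119.30.
After rounding ($100): Upper Greenway $1,300; Summit Corridor $1,600; Valley Bridge $1,400; Riverside Annex $1,000; West Terminal $1,100. Sum = $6,400.
Difference $6,300 − $6,400 = −$100 applied to Summit Corridor: Summit Corridor becomes $1,500.

Upper Greenway: $1,300 | Summit Corridor: $1,500 | Valley Bridge: $1,400 | Riverside Annex: $1,000 | West Terminal: $1,100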